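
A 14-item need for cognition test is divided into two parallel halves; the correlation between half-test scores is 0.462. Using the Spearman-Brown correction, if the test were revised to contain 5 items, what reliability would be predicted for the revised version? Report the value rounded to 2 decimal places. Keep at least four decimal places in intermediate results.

0.38

First correct the split-half correlation to full-test reliability: r_full = 2 × 0.462 / (1 + 0.462) ≈ 0.6320
Then adjust to 5 items: n = 5/14 = 0.3571
r_new = n·r_full / (1 + (n − 1)·r_full) = 0.2257 / 0.5937 ≈ 0.3802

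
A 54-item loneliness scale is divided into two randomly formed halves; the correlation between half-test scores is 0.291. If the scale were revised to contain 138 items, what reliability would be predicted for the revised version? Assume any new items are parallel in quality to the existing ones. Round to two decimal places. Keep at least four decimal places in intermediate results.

0.68

Full-test reliability from the split-half r: r_full = 2(0.291)/(1 + 0.291) = 0.4508
Then adjust to 138 items: n = 138/54 = 2.5556
r_new = n·r_full / (1 + (n − 1)·r_full) = 1.1521 / 1.7013 ≈ 0.6772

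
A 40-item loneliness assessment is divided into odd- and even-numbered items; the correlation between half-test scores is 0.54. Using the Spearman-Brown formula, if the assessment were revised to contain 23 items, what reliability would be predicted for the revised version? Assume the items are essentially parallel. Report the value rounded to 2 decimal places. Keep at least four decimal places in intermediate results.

0.57

Full-test reliability from the split-half r: r_full = 2(0.54)/(1 + 0.54) = 0.7013
Then adjust to 23 items: n = 23/40 = 0.5750
r_new = n·r_full / (1 + (n − 1)·r_full) = 0.4032 / 0.7019 ≈ 0.5744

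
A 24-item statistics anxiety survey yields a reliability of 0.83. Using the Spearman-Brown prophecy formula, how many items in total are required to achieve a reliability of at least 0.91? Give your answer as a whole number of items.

50

Invert Spearman-Brown to solve for n:
n = r*(1 − r) / [ r (1 − r*) ]
n = 0.91(1 − 0.83) / [0.83(1 − 0.91)]
  = 0.1547 / 0.0747 = 2.0710
2.0710 × 24 = 49.70 → 50 items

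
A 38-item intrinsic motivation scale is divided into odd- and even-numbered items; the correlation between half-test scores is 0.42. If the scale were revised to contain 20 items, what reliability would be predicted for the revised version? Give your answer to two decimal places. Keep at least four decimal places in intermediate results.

Full-test reliability from the split-half r: r_full = 2(0.42)/(1 + 0.42) = 0.5915
Length factor from 38 to 20 items: n = 20/38 = 0.5263
r_new = n·r_full / (1 + (n − 1)·r_full) = 0.3113 / 0.7198 ≈ 0.4325

0.43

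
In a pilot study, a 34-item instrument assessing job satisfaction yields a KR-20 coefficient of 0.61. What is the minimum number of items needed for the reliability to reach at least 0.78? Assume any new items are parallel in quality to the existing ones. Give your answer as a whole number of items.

78

n = [0.78 × 0.39] / [0.61 × 0.22]
n = 0.3042 / 0.1342 ≈ 2.2668
2.2668 × 34 = 77.07 → 78 items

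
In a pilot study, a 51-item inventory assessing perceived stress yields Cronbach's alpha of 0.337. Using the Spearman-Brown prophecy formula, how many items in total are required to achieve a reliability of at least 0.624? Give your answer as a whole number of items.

167

Spearman-Brown solved for the length factor n:
n = r*(1 − r) / [ r (1 − r*) ]
n = 0.624(1 − 0.337) / [0.337(1 − 0.624)]
  = 0.413712 / 0.126712 = 3.2650
So the test needs 3.2650 × 51 ≈ 166.52 items; rounding up, 167.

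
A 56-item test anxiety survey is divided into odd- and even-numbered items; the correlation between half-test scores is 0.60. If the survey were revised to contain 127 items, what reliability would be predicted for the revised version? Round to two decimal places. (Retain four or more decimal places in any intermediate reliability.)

0.87

First correct the split-half correlation to full-test reliability: r_full = 2 × 0.60 / (1 + 0.60) ≈ 0.7500
Length factor from 56 to 127 items: n = 127/56 = 2.2679
r_new = n·r_full / (1 + (n − 1)·r_full) = 1.7009 / 1.9509 ≈ 0.8719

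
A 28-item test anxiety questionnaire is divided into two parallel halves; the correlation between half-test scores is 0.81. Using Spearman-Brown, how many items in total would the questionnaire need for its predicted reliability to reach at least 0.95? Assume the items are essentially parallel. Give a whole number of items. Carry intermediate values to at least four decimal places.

Corrected full-test reliability: r_full = 2 × 0.81 / (1 + 0.81) ≈ 0.8950
n = r_tgt(1 − r_full) / [r_full(1 − r_tgt)] = 0.95 × 0.1050 / (0.8950 × 0.05) ≈ 2.2291
Required items = 2.2291 × 28 = 62.41, so 63 items.

63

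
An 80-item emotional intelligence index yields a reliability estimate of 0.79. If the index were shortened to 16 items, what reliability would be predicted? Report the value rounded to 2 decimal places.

0.43

Length ratio n = 16/80 = 0.2
Spearman-Brown: r_new = n·r / (1 + (n − 1)·r)
r_new = 0.2·0.79 / [1 + (0.2 − 1)·0.79]
     = 0.1580 / 0.3680 = 0.4293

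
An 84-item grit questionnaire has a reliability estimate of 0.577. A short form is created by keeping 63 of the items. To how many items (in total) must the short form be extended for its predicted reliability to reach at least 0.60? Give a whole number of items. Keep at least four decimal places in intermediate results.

Short-form reliability: n = 63/84 = 0.7500; r_63 = n·r/(1+(n−1)r) ≈ 0.5057
Then solve for n' with r_old = 0.5057, r_target = 0.60: n' = 0.60(1 − 0.5057)/[0.5057(1 − 0.60)] = 1.4662
Items = 1.4662 × 63 ≈ 92.37 → 93

93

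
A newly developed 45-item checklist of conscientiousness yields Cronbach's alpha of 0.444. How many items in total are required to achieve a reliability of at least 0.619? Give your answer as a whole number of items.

Spearman-Brown solved for the length factor n:
n = r*(1 − r) / [ r (1 − r*) ]
n = [0.619 × 0.556] / [0.444 × 0.381]
n = 0.344164 / 0.169164 ≈ 2.0345
Items needed = n × 45 = 2.0345 × 45 ≈ 91.55 → round up to 92

92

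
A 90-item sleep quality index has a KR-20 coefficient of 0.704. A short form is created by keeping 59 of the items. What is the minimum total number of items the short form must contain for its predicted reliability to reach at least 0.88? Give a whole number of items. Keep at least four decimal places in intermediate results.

First, r for the 59-item form: n = 59/90 = 0.6556, so r_59 = 0.6556·0.704/(1 + (0.6556 − 1)·0.704) = 0.6093
Then solve for n' with r_old = 0.6093, r_target = 0.88: n' = 0.88(1 − 0.6093)/[0.6093(1 − 0.88)] = 4.7023
Total items = 4.7023 × 59 = 277.44, rounded up to 278.

278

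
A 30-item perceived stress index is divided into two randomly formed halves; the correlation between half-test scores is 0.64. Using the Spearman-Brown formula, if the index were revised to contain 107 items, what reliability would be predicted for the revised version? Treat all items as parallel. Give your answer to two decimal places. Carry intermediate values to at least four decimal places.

Spearman-Brown correction (n = 2): r_full = 2·0.64/(1 + 0.64) = 0.7805
Length factor from 30 to 107 items: n = 107/30 = 3.5667
r_new = n·r_full / (1 + (n − 1)·r_full) = 2.7838 / 3.0033 ≈ 0.9269

0.93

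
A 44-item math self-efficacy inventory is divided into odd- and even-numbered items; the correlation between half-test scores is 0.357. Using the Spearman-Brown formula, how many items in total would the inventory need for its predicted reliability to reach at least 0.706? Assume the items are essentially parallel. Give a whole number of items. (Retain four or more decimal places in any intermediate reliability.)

96

r_full = 2(0.357)/(1 + 0.357) = 0.5262
Solve Spearman-Brown for n: n = 0.706(1 − 0.5262) / [0.5262(1 − 0.706)] = 2.1622
Items = 2.1622 × 44 ≈ 95.14 → 96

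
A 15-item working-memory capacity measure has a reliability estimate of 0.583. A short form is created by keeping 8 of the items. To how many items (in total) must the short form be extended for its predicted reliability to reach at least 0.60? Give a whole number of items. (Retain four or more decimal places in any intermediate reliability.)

17

First, r for the 8-item form: n = 8/15 = 0.5333, so r_8 = 0.5333·0.583/(1 + (0.5333 − 1)·0.583) = 0.4271
Length factor from the short form to reach 0.60: n' = 0.60(1 − 0.4271) / [0.4271(1 − 0.60)] ≈ 2.0121
Items = 2.0121 × 8 ≈ 16.10 → 17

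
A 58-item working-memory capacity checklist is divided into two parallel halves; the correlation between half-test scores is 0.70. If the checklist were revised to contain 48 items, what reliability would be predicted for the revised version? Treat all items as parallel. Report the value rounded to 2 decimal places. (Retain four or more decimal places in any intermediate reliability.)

0.79

Spearman-Brown correction (n = 2): r_full = 2·0.70/(1 + 0.70) = 0.8235
Length factor from 58 to 48 items: n = 48/58 = 0.8276
r_new = n·r_full / (1 + (n − 1)·r_full) = 0.6815 / 0.8580 ≈ 0.7943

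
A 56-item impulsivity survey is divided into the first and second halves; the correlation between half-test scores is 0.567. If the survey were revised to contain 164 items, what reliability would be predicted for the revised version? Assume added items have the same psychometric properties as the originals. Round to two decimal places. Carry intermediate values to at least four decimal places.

0.88

First correct the split-half correlation to full-test reliability: r_full = 2 × 0.567 / (1 + 0.567) ≈ 0.7237
Length factor from 56 to 164 items: n = 164/56 = 2.9286
r_new = n·r_full / (1 + (n − 1)·r_full) = 2.1194 / 2.3957 ≈ 0.8847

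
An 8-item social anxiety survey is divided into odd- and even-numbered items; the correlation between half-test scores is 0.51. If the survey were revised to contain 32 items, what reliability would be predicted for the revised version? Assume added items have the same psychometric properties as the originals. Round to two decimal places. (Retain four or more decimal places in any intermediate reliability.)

0.89

First correct the split-half correlation to full-test reliability: r_full = 2 × 0.51 / (1 + 0.51) ≈ 0.6755
Then adjust to 32 items: n = 32/8 = 4.0000
r_new = n·r_full / (1 + (n − 1)·r_full) = 2.7020 / 3.0265 ≈ 0.8928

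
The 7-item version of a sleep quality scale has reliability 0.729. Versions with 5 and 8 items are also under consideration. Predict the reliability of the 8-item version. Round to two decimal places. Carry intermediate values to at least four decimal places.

The 5-item form is not needed; work directly from the 7-item form with n = 8/7 = 1.1429.
r_{8} = n·r / (1 + (n − 1)·r) = 0.8332 / 1.1042 ≈ 0.7546

0.75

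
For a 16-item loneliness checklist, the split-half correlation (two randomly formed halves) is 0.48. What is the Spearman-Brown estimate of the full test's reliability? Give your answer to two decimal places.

Apply the Spearman-Brown correction with n = 2:
r_full = 2r_hh / (1 + r_hh) = 2 × 0.48 / (1 + 0.48)
       = 0.9600 / 1.4800 = 0.6486

0.65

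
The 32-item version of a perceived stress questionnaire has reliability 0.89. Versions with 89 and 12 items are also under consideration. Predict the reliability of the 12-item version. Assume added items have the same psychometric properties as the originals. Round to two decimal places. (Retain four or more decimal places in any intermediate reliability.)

0.75

Only the ratio of lengths matters: n = 12/32 = 0.3750
r_{12} = n·r / (1 + (n − 1)·r) = 0.3337 / 0.4437 ≈ 0.7521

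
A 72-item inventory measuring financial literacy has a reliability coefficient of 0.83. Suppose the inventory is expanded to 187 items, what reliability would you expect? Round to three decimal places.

0.927

The new length is 187/72 = 2.5972 times the old.
Apply the Spearman-Brown prophecy formula, r' = nr / [1 + (n − 1)r]:
r_new = 2.5972·0.83 / [1 + (2.5972 − 1)·0.83]
r_new = 2.1557 / 2.3257 ≈ 0.9269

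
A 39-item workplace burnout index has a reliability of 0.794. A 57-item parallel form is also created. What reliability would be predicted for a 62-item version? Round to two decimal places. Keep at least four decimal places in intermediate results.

Only the ratio of lengths matters: n = 62/39 = 1.5897
r_{62} = n·r / (1 + (n − 1)·r) = 1.2622 / 1.4682 ≈ 0.8597

0.86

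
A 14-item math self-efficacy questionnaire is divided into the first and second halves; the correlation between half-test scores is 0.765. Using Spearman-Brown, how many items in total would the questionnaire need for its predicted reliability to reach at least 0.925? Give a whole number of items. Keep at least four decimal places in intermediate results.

27

Corrected full-test reliability: r_full = 2 × 0.765 / (1 + 0.765) ≈ 0.8669
n = r_tgt(1 − r_full) / [r_full(1 − r_tgt)] = 0.925 × 0.1331 / (0.8669 × 0.075) ≈ 1.8936
Required items = 1.8936 × 14 = 26.51, so 27 items.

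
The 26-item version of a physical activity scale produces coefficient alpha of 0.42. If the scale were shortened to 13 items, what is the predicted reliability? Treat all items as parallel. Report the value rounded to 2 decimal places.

Length ratio n = 13/26 = 0.5
Spearman-Brown: r_new = n·r / (1 + (n − 1)·r)
r_new = 0.5·0.42 / [1 + (0.5 − 1)·0.42]
r_new = 0.2100 / 0.7900 ≈ 0.2658

0.27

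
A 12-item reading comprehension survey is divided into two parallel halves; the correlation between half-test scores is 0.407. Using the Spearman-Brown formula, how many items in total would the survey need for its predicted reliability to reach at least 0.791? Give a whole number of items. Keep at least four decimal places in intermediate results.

r_full = 2(0.407)/(1 + 0.407) = 0.5785
Solve Spearman-Brown for n: n = 0.791(1 − 0.5785) / [0.5785(1 − 0.791)] = 2.7576
Required items = 2.7576 × 12 = 33.09, so 34 items.

34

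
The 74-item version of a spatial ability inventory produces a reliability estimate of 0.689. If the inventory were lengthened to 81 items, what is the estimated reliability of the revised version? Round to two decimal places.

The new length is 81/74 = 1.0946 times the old.
r_new = 1.0946·0.689 / [1 + (1.0946 − 1)·0.689]
r_new = 0.7542 / 1.0652 ≈ 0.7080

0.71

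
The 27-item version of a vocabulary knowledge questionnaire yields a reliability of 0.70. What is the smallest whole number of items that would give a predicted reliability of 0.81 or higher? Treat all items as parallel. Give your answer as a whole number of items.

50

Invert Spearman-Brown to solve for n:
n = r*(1 − r) / [ r (1 − r*) ]
n = [0.81 × 0.30] / [0.70 × 0.19]
n = 0.2430 / 0.1330 ≈ 1.8271
So the test needs 1.8271 × 27 ≈ 49.33 items; rounding up, 50.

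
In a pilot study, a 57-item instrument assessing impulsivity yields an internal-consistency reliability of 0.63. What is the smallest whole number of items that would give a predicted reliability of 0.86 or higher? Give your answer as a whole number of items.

206

n = [0.86 × 0.37] / [0.63 × 0.14]
  = 0.3182 / 0.0882 = 3.6077
So the test needs 3.6077 × 57 ≈ 205.64 items; rounding up, 206.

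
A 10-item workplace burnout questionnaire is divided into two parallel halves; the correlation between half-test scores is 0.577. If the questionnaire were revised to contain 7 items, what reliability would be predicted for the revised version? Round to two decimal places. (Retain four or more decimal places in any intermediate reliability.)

0.66

Full-test reliability from the split-half r: r_full = 2(0.577)/(1 + 0.577) = 0.7318
Then adjust to 7 items: n = 7/10 = 0.7000
r_new = n·r_full / (1 + (n − 1)·r_full) = 0.5123 / 0.7805 ≈ 0.6564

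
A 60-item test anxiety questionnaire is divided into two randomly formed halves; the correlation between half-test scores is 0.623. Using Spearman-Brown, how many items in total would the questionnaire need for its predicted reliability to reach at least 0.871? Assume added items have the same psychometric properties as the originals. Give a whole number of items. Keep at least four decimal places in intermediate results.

Corrected full-test reliability: r_full = 2 × 0.623 / (1 + 0.623) ≈ 0.7677
Solve Spearman-Brown for n: n = 0.871(1 − 0.7677) / [0.7677(1 − 0.871)] = 2.0431
Items = 2.0431 × 60 ≈ 122.59 → 123

123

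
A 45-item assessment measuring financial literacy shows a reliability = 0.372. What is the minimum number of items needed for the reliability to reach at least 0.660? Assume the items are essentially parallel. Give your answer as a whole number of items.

Rearranging the Spearman-Brown formula for n,
n = r*(1 − r) / [ r (1 − r*) ]
n = [0.660 × 0.628] / [0.372 × 0.340]
n = 0.414480 / 0.126480 ≈ 3.2770
Items needed = n × 45 = 3.2770 × 45 ≈ 147.47 → round up to 148

148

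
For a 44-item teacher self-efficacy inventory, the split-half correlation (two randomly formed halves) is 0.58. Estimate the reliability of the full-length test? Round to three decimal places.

Apply the Spearman-Brown correction with n = 2:
r_full = 2(0.58) / (1 + 0.58)
r_full = 1.1600 / 1.5800 ≈ 0.7342

0.734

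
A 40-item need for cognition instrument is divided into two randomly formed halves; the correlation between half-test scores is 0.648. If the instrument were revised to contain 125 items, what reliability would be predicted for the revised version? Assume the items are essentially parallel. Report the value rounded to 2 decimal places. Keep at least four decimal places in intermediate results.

0.92

First correct the split-half correlation to full-test reliability: r_full = 2 × 0.648 / (1 + 0.648) ≈ 0.7864
Length factor from 40 to 125 items: n = 125/40 = 3.1250
r_new = n·r_full / (1 + (n − 1)·r_full) = 2.4575 / 2.6711 ≈ 0.9200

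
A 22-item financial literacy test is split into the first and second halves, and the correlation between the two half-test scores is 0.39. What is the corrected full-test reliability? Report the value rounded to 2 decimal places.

r_full = 2r_hh / (1 + r_hh) = 2 × 0.39 / (1 + 0.39)
r_full = 0.7800 / 1.3900 ≈ 0.5612

0.56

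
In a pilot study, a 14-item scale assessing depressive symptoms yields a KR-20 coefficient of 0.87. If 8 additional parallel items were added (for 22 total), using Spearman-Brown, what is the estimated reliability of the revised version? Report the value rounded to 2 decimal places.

The new length is 22/14 = 1.5714 times the old.
By Spearman-Brown, r_new = n r / (1 + (n − 1) r).
r_new = 1.5714·0.87 / [1 + (1.5714 − 1)·0.87]
r_new = 1.3671 / 1.4971 ≈ 0.9132

0.91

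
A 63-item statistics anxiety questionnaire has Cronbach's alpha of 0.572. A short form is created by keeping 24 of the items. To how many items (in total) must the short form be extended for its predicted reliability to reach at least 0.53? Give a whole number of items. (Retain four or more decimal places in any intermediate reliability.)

54

First, r for the 24-item form: n = 24/63 = 0.3810, so r_24 = 0.3810·0.572/(1 + (0.3810 − 1)·0.572) = 0.3374
Length factor from the short form to reach 0.53: n' = 0.53(1 − 0.3374) / [0.3374(1 − 0.53)] ≈ 2.2145
Items = 2.2145 × 24 ≈ 53.15 → 54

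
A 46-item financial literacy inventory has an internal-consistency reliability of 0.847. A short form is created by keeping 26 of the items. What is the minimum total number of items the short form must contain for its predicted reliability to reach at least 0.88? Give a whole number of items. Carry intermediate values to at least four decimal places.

61

First, r for the 26-item form: n = 26/46 = 0.5652, so r_26 = 0.5652·0.847/(1 + (0.5652 − 1)·0.847) = 0.7578
Length factor from the short form to reach 0.88: n' = 0.88(1 − 0.7578) / [0.7578(1 − 0.88)] ≈ 2.3438
Items = 2.3438 × 26 ≈ 60.94 → 61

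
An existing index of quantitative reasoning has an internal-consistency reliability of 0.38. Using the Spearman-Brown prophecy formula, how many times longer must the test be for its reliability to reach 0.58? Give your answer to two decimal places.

2.25

n = [0.58 × 0.62] / [0.38 × 0.42]
n = 0.3596 / 0.1596 ≈ 2.2531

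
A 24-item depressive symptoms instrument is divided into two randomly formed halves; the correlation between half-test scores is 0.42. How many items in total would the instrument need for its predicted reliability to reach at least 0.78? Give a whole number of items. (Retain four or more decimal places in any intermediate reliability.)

59

r_full = 2(0.42)/(1 + 0.42) = 0.5915
Solve Spearman-Brown for n: n = 0.78(1 − 0.5915) / [0.5915(1 − 0.78)] = 2.4486
Required items = 2.4486 × 24 = 58.77, so 59 items.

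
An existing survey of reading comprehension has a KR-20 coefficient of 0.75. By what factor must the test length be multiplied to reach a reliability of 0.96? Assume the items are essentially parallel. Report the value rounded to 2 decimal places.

Invert Spearman-Brown to solve for n:
n = r*(1 − r) / [ r (1 − r*) ]
n = 0.96(1 − 0.75) / [0.75(1 − 0.96)]
  = 0.2400 / 0.0300 = 8.0000

8.00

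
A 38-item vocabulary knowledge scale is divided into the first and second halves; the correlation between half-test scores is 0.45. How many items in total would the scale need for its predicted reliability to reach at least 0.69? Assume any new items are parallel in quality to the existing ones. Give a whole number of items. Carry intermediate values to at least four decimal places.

r_full = 2(0.45)/(1 + 0.45) = 0.6207
n = r_tgt(1 − r_full) / [r_full(1 − r_tgt)] = 0.69 × 0.3793 / (0.6207 × 0.31) ≈ 1.3602
Required items = 1.3602 × 38 = 51.69, so 52 items.

52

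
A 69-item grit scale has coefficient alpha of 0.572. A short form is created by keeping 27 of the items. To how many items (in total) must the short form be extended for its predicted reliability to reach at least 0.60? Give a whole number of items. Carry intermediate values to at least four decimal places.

Short-form reliability: n = 27/69 = 0.3913; r_27 = n·r/(1+(n−1)r) ≈ 0.3434
Then solve for n' with r_old = 0.3434, r_target = 0.60: n' = 0.60(1 − 0.3434)/[0.3434(1 − 0.60)] = 2.8681
Items = 2.8681 × 27 ≈ 77.44 → 78

78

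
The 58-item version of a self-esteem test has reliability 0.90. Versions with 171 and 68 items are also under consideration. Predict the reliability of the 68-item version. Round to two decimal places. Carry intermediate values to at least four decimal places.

0.91

The 171-item form is not needed; work directly from the 58-item form with n = 68/58 = 1.1724.
r_{68} = n·r / (1 + (n − 1)·r) = 1.0552 / 1.1552 ≈ 0.9134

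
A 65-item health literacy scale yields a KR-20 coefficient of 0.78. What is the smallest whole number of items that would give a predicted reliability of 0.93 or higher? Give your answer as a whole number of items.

244

n = 0.93 × (1 − 0.78) / [ 0.78 × (1 − 0.93) ]
n = 0.2046 / 0.0546 ≈ 3.7473
3.7473 × 65 = 243.57 → 244 items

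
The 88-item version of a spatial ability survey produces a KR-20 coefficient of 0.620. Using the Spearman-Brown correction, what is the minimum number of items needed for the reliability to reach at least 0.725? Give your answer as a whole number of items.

Spearman-Brown solved for the length factor n:
n = r*(1 − r) / [ r (1 − r*) ]
n = 0.725 × (1 − 0.620) / [ 0.620 × (1 − 0.725) ]
n = 0.275500 / 0.170500 ≈ 1.6158
1.6158 × 88 = 142.19 → 143 items

143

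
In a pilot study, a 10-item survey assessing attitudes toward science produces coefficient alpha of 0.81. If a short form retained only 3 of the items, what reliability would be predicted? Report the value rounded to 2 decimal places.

0.56

Length ratio n = 3/10 = 0.3
By Spearman-Brown, r_new = n r / (1 + (n − 1) r).
r_new = 0.3·0.81 / [1 + (0.3 − 1)·0.81]
r_new = 0.2430 / 0.4330 ≈ 0.5612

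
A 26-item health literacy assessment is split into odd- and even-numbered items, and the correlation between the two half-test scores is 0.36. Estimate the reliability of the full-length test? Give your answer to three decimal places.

The full test is twice the length of either half (n = 2).
r_full = 2r_hh / (1 + r_hh) = 2 × 0.36 / (1 + 0.36)
       = 0.7200 / 1.3600 = 0.5294

0.529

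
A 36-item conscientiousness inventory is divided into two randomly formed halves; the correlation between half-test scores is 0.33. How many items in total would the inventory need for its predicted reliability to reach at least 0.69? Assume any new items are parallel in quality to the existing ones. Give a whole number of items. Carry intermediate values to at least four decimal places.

82

r_full = 2(0.33)/(1 + 0.33) = 0.4962
n = r_tgt(1 − r_full) / [r_full(1 − r_tgt)] = 0.69 × 0.5038 / (0.4962 × 0.31) ≈ 2.2599
Items = 2.2599 × 36 ≈ 81.36 → 82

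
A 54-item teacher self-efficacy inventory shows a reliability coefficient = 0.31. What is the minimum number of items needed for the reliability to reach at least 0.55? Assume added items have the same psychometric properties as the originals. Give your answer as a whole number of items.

Spearman-Brown solved for the length factor n:
n = r_target (1 − r_old) / [ r_old (1 − r_target) ]
n = [0.55 × 0.69] / [0.31 × 0.45]
  = 0.3795 / 0.1395 = 2.7204
So the test needs 2.7204 × 54 ≈ 146.90 items; rounding up, 147.

147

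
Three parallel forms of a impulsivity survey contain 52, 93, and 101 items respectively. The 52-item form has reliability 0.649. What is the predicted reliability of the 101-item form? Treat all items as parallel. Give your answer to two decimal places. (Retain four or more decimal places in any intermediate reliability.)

Only the ratio of lengths matters: n = 101/52 = 1.9423
r_{101} = n·r / (1 + (n − 1)·r) = 1.2606 / 1.6116 ≈ 0.7822

0.78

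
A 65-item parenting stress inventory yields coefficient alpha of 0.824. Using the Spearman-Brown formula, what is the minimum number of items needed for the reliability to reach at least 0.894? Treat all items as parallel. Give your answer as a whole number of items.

118

n = [0.894 × 0.176] / [0.824 × 0.106]
n = 0.157344 / 0.087344 ≈ 1.8014
Items needed = n × 65 = 1.8014 × 65 ≈ 117.09 → round up to 118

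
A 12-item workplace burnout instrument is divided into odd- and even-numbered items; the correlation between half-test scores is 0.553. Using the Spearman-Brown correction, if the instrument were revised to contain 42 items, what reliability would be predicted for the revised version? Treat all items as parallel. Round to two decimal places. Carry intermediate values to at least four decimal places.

0.90

First correct the split-half correlation to full-test reliability: r_full = 2 × 0.553 / (1 + 0.553) ≈ 0.7122
Length factor from 12 to 42 items: n = 42/12 = 3.5000
r_new = n·r_full / (1 + (n − 1)·r_full) = 2.4927 / 2.7805 ≈ 0.8965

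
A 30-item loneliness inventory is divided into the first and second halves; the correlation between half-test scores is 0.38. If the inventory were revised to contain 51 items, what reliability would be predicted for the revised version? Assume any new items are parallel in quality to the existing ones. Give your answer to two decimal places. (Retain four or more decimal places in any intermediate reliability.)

First correct the split-half correlation to full-test reliability: r_full = 2 × 0.38 / (1 + 0.38) ≈ 0.5507
Then adjust to 51 items: n = 51/30 = 1.7000
r_new = n·r_full / (1 + (n − 1)·r_full) = 0.9362 / 1.3855 ≈ 0.6757

0.68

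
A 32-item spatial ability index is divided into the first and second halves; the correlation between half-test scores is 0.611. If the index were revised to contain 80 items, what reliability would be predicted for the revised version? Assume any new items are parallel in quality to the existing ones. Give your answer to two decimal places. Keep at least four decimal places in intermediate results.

0.89

First correct the split-half correlation to full-test reliability: r_full = 2 × 0.611 / (1 + 0.611) ≈ 0.7585
Then adjust to 80 items: n = 80/32 = 2.5000
r_new = n·r_full / (1 + (n − 1)·r_full) = 1.8962 / 2.1378 ≈ 0.8870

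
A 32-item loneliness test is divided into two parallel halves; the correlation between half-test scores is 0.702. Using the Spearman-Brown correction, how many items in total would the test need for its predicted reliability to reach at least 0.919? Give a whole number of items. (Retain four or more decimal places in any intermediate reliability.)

Corrected full-test reliability: r_full = 2 × 0.702 / (1 + 0.702) ≈ 0.8249
Solve Spearman-Brown for n: n = 0.919(1 − 0.8249) / [0.8249(1 − 0.919)] = 2.4083
Required items = 2.4083 × 32 = 77.07, so 78 items.

78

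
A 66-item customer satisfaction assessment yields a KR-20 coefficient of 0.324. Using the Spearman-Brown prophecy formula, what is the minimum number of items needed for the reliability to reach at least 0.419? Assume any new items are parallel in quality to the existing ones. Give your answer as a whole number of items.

Rearranging the Spearman-Brown formula for n,
n = r*(1 − r) / [ r (1 − r*) ]
n = [0.419 × 0.676] / [0.324 × 0.581]
  = 0.283244 / 0.188244 = 1.5047
Items needed = n × 66 = 1.5047 × 66 ≈ 99.31 → round up to 100

100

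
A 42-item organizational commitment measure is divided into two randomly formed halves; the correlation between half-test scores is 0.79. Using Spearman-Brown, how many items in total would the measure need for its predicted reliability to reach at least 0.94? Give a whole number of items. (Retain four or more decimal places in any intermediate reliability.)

r_full = 2(0.79)/(1 + 0.79) = 0.8827
n = r_tgt(1 − r_full) / [r_full(1 − r_tgt)] = 0.94 × 0.1173 / (0.8827 × 0.06) ≈ 2.0819
Required items = 2.0819 × 42 = 87.44, so 88 items.

88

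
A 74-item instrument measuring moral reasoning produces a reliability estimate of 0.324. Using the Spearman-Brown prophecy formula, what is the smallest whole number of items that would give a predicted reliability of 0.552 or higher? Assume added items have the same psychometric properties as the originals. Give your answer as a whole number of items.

191

Rearranging the Spearman-Brown formula for n,
n = r*(1 − r) / [ r (1 − r*) ]
n = 0.552(1 − 0.324) / [0.324(1 − 0.552)]
  = 0.373152 / 0.145152 = 2.5708
Items needed = n × 74 = 2.5708 × 74 ≈ 190.24 → round up to 191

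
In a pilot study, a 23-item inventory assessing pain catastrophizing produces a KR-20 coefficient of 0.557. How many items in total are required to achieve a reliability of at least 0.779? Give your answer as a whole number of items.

Rearranging the Spearman-Brown formula for n,
n = r_target (1 − r_old) / [ r_old (1 − r_target) ]
n = 0.779 × (1 − 0.557) / [ 0.557 × (1 − 0.779) ]
n = 0.345097 / 0.123097 ≈ 2.8035
So the test needs 2.8035 × 23 ≈ 64.48 items; rounding up, 65.

65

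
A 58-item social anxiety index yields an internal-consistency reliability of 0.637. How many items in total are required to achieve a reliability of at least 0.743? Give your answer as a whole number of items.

n = [0.743 × 0.363] / [0.637 × 0.257]
n = 0.269709 / 0.163709 ≈ 1.6475
1.6475 × 58 = 95.55 → 96 items

96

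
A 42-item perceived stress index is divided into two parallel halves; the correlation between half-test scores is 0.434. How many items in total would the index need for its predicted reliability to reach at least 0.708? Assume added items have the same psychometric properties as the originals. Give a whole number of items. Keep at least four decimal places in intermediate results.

r_full = 2(0.434)/(1 + 0.434) = 0.6053
Solve Spearman-Brown for n: n = 0.708(1 − 0.6053) / [0.6053(1 − 0.708)] = 1.5811
Items = 1.5811 × 42 ≈ 66.41 → 67

67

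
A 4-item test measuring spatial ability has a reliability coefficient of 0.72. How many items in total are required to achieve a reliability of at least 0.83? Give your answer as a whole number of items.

8

Rearranging the Spearman-Brown formula for n,
n = r*(1 − r) / [ r (1 − r*) ]
n = 0.83 × (1 − 0.72) / [ 0.72 × (1 − 0.83) ]
n = 0.2324 / 0.1224 ≈ 1.8987
Items needed = n × 4 = 1.8987 × 4 ≈ 7.59 → round up to 8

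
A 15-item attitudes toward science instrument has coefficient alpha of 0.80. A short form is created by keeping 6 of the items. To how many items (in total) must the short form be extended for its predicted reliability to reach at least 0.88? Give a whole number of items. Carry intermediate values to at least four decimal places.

Short-form reliability: n = 6/15 = 0.4000; r_6 = n·r/(1+(n−1)r) ≈ 0.6154
Length factor from the short form to reach 0.88: n' = 0.88(1 − 0.6154) / [0.6154(1 − 0.88)] ≈ 4.5830
Items = 4.5830 × 6 ≈ 27.50 → 28

28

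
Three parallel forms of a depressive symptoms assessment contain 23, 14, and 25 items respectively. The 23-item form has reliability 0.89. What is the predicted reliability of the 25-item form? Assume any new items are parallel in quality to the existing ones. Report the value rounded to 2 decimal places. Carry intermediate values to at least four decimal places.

0.90

Only the ratio of lengths matters: n = 25/23 = 1.0870
r_{25} = n·r / (1 + (n − 1)·r) = 0.9674 / 1.0774 ≈ 0.8979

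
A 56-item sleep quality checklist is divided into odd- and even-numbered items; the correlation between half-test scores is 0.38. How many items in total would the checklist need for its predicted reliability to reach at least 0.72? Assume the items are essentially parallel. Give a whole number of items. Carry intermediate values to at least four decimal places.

118

r_full = 2(0.38)/(1 + 0.38) = 0.5507
Solve Spearman-Brown for n: n = 0.72(1 − 0.5507) / [0.5507(1 − 0.72)] = 2.0980
Items = 2.0980 × 56 ≈ 117.49 → 118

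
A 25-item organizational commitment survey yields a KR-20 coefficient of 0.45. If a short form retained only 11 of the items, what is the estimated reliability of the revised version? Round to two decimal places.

0.26

n = 11/25 = 0.44
Apply the Spearman-Brown prophecy formula, r' = nr / [1 + (n − 1)r]:
r_new = 0.44·0.45 / [1 + (0.44 − 1)·0.45]
r_new = 0.1980 / 0.7480 ≈ 0.2647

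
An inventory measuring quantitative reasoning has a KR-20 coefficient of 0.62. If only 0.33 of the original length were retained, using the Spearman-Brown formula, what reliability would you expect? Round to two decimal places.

r_new = 0.33·0.62 / [1 + (0.33 − 1)·0.62]
     = 0.2046 / 0.5846 = 0.3500

0.35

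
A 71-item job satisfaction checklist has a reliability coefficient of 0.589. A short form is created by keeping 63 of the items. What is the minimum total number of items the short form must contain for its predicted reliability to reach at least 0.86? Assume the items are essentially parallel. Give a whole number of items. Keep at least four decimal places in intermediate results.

305

First, r for the 63-item form: n = 63/71 = 0.8873, so r_63 = 0.8873·0.589/(1 + (0.8873 − 1)·0.589) = 0.5598
Length factor from the short form to reach 0.86: n' = 0.86(1 − 0.5598) / [0.5598(1 − 0.86)] ≈ 4.8304
Items = 4.8304 × 63 ≈ 304.32 → 305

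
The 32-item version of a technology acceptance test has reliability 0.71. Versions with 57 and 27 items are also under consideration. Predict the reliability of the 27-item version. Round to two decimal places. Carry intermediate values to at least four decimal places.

Only the ratio of lengths matters: n = 27/32 = 0.8438
r_{27} = n·r / (1 + (n − 1)·r) = 0.5991 / 0.8891 ≈ 0.6738

0.67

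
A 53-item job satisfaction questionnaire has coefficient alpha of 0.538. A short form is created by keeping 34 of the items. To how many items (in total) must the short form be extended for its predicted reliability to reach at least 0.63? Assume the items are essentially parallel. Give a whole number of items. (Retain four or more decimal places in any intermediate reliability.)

First, r for the 34-item form: n = 34/53 = 0.6415, so r_34 = 0.6415·0.538/(1 + (0.6415 − 1)·0.538) = 0.4276
Then solve for n' with r_old = 0.4276, r_target = 0.63: n' = 0.63(1 − 0.4276)/[0.4276(1 − 0.63)] = 2.2793
Items = 2.2793 × 34 ≈ 77.50 → 78

78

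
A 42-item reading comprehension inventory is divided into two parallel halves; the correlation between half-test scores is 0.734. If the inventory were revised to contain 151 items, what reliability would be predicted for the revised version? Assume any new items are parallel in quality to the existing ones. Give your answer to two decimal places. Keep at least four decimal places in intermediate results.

0.95

Spearman-Brown correction (n = 2): r_full = 2·0.734/(1 + 0.734) = 0.8466
Length factor from 42 to 151 items: n = 151/42 = 3.5952
r_new = n·r_full / (1 + (n − 1)·r_full) = 3.0437 / 3.1971 ≈ 0.9520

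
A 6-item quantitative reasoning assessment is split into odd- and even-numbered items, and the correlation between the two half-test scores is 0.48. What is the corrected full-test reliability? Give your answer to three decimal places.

The full test is twice the length of either half (n = 2).
r_full = 2r_hh / (1 + r_hh) = 2 × 0.48 / (1 + 0.48)
       = 0.9600 / 1.4800 = 0.6486

0.649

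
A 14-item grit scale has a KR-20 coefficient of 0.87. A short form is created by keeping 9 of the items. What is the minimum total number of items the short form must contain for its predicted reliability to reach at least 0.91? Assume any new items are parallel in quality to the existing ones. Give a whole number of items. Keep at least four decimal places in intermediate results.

22

First, r for the 9-item form: n = 9/14 = 0.6429, so r_9 = 0.6429·0.87/(1 + (0.6429 − 1)·0.87) = 0.8114
Then solve for n' with r_old = 0.8114, r_target = 0.91: n' = 0.91(1 − 0.8114)/[0.8114(1 − 0.91)] = 2.3502
Total items = 2.3502 × 9 = 21.15, rounded up to 22.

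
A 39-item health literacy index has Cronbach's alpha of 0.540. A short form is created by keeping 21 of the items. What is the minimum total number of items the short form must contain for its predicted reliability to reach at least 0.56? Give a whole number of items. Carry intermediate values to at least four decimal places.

Short-form reliability: n = 21/39 = 0.5385; r_21 = n·r/(1+(n−1)r) ≈ 0.3873
Length factor from the short form to reach 0.56: n' = 0.56(1 − 0.3873) / [0.3873(1 − 0.56)] ≈ 2.0134
Items = 2.0134 × 21 ≈ 42.28 → 43

43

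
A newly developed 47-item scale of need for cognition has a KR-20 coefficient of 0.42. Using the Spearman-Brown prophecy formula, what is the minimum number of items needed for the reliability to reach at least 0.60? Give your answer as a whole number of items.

n = 0.60(1 − 0.42) / [0.42(1 − 0.60)]
  = 0.3480 / 0.1680 = 2.0714
2.0714 × 47 = 97.36 → 98 items

98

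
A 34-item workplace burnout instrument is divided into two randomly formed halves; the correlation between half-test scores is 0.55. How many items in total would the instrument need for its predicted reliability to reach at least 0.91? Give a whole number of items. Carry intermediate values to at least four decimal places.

141

Corrected full-test reliability: r_full = 2 × 0.55 / (1 + 0.55) ≈ 0.7097
Solve Spearman-Brown for n: n = 0.91(1 − 0.7097) / [0.7097(1 − 0.91)] = 4.1359
Required items = 4.1359 × 34 = 140.62, so 141 items.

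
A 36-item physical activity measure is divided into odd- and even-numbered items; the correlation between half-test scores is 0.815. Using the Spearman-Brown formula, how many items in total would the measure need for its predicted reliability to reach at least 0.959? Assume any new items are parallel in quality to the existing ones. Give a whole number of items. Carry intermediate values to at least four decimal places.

r_full = 2(0.815)/(1 + 0.815) = 0.8981
Solve Spearman-Brown for n: n = 0.959(1 − 0.8981) / [0.8981(1 − 0.959)] = 2.6539
Items = 2.6539 × 36 ≈ 95.54 → 96

96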